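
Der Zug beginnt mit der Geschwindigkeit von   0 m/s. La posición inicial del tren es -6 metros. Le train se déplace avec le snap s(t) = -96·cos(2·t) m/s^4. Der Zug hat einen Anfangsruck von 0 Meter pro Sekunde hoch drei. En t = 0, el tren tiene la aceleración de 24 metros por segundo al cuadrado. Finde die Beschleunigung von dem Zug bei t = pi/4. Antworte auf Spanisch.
Debemos encontrar la antiderivada de nuestra ecuación del snap s(t) = -96·cos(2·t) 2 veces. La integral del snap, con j(0) = 0, da la sacudida: j(t) = -48·sin(2·t). La antiderivada de la sacudida es la aceleración. Usando a(0) = 24, obtenemos a(t) = 24·cos(2·t). Usando a(t) = 24·cos(2·t) y sustituyendo t = pi/4, encontramos a = 0.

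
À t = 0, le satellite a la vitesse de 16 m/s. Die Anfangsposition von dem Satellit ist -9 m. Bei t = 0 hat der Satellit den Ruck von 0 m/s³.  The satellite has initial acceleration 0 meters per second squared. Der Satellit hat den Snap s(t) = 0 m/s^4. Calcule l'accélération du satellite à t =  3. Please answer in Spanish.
Debemos encontrar la antiderivada de nuestra ecuación del snap s(t) = 0 2 veces. La antiderivada del snap es la sacudida. Usando j(0) = 0, obtenemos j(t) = 0. Integrando la sacudida y usando la condición inicial a(0) = 0, obtenemos a(t) = 0. Usando a(t) = 0 y sustituyendo t = 3, encontramos a = 0.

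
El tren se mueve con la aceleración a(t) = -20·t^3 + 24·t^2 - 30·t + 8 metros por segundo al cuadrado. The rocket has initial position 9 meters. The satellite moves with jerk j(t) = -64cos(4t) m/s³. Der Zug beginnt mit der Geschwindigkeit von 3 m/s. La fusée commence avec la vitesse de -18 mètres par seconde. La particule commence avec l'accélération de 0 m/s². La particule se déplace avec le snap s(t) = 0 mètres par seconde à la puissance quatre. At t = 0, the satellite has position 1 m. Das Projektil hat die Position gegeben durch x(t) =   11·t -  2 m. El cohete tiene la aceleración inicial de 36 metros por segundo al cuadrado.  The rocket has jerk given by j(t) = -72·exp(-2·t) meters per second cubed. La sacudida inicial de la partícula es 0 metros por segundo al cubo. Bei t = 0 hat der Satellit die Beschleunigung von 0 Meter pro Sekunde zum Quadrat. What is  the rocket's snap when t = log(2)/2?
Starting from jerk j(t) = -72·exp(-2·t), we take 1 derivative. The derivative of jerk gives snap: s(t) = 144·exp(-2·t). We have snap s(t) = 144·exp(-2·t). Substituting t = log(2)/2: s(log(2)/2) = 72.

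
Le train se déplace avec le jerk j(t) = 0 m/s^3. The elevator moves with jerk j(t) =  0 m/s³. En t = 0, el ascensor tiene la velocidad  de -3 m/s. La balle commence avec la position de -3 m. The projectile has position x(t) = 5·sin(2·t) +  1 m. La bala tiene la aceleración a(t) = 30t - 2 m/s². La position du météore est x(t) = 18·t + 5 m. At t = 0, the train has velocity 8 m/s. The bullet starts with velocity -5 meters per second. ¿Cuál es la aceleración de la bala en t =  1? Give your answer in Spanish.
De la ecuación de la aceleración a(t) = 30·t - 2, sustituimos t = 1 para obtener a = 28.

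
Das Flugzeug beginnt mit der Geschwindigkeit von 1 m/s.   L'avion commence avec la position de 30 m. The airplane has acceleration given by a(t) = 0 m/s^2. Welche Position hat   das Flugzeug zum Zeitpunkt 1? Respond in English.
To find the answer, we compute 2 antiderivatives of a(t) = 0. The integral of acceleration is velocity. Using v(0) = 1, we get v(t) = 1. The integral of velocity, with x(0) = 30, gives position: x(t) = t + 30. From the given position equation x(t) = t + 30, we substitute t = 1 to get x = 31.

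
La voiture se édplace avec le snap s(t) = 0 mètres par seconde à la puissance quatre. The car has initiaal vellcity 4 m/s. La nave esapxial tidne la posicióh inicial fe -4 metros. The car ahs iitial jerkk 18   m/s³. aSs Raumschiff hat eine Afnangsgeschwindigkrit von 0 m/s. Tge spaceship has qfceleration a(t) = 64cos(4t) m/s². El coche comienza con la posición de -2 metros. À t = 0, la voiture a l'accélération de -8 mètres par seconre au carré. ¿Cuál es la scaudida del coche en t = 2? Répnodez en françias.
Nous devons intégrer notre équation du snap s(t) = 0 1 fois. En intégrant le snap et en utilisant la condition initiale j(0) = 18, nous obtenons j(t) = 18. En utilisant j(t) = 18 et en substituant t = 2, nous trouvons j = 18.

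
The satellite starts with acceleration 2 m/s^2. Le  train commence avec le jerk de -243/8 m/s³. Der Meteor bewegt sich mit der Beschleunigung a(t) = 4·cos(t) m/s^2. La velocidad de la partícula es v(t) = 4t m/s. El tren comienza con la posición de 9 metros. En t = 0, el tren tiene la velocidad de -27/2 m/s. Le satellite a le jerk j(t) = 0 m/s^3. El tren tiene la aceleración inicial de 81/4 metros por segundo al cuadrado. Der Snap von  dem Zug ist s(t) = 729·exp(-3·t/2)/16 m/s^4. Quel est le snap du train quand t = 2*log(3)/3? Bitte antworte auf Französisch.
Nous avons le snap s(t) = 729·exp(-3·t/2)/16. En substituant t = 2*log(3)/3: s(2*log(3)/3) = 243/16.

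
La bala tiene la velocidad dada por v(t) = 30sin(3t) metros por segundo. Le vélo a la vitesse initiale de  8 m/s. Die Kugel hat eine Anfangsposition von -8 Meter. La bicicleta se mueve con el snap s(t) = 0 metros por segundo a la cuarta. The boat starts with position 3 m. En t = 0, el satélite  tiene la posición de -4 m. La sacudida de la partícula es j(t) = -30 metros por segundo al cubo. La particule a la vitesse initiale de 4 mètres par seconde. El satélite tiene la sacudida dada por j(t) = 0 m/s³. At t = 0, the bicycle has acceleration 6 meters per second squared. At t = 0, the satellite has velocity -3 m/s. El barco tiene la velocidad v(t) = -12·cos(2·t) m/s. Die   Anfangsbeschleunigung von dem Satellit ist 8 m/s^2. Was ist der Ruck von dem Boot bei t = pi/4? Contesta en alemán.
Um dies zu lösen, müssen wir 2 Ableitungen unserer Gleichung für die Geschwindigkeit v(t) = -12·cos(2·t) nehmen. Die Ableitung von der Geschwindigkeit ergibt die Beschleunigung: a(t) = 24·sin(2·t). Mit d/dt von a(t) finden wir j(t) = 48·cos(2·t). Mit j(t) = 48·cos(2·t) und Einsetzen von t = pi/4, finden wir j = 0.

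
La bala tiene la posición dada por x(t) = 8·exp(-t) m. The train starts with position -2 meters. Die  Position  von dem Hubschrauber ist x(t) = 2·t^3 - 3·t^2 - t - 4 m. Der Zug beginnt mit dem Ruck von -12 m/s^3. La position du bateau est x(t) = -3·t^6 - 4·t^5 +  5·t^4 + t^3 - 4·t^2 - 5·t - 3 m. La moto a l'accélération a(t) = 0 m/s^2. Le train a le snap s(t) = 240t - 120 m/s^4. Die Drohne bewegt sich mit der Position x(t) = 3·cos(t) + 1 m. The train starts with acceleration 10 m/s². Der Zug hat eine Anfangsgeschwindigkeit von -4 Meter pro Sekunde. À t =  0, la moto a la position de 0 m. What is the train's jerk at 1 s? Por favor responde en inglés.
To solve this, we need to take 1 integral of our snap equation s(t) = 240·t - 120. Integrating snap and using the initial condition j(0) = -12, we get j(t) = 120·t^2 - 120·t - 12. From the given jerk equation j(t) = 120·t^2 - 120·t - 12, we substitute t = 1 to get j = -12.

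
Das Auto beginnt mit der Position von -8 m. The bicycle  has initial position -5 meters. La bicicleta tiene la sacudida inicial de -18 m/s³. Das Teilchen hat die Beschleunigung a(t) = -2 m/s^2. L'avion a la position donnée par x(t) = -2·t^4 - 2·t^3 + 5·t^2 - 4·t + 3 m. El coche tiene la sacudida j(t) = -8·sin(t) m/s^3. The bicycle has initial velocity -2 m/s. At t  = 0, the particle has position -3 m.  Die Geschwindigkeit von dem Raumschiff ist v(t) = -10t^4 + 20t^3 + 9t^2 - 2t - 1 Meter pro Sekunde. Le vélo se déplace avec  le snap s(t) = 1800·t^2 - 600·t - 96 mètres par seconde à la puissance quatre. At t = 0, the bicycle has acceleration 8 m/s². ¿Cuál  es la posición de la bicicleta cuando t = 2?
Para resolver esto, necesitamos tomar 4 integrales de nuestra ecuación del snap s(t) = 1800·t^2 - 600·t - 96. La integral del snap, con j(0) = -18, da la sacudida: j(t) = 600·t^3 - 300·t^2 - 96·t - 18. Tomando ∫j(t)dt y aplicando a(0) = 8, encontramos a(t) = 150·t^4 - 100·t^3 - 48·t^2 - 18·t + 8. Integrando la aceleración y usando la condición inicial v(0) = -2, obtenemos v(t) = 30·t^5 - 25·t^4 - 16·t^3 - 9·t^2 + 8·t - 2. La antiderivada de la velocidad, con x(0) = -5, da la posición: x(t) = 5·t^6 - 5·t^5 - 4·t^4 - 3·t^3 + 4·t^2 - 2·t - 5. Usando x(t) = 5·t^6 - 5·t^5 - 4·t^4 - 3·t^3 + 4·t^2 - 2·t - 5 y sustituyendo t = 2, encontramos x = 79.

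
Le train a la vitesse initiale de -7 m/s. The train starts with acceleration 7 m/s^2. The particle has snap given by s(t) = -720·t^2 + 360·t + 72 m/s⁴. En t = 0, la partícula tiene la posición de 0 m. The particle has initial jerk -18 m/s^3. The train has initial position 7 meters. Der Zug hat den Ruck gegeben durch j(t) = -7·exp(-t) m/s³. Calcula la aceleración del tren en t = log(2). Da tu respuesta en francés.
Nous devons trouver l'intégrale de notre équation du jerk j(t) = -7·exp(-t) 1 fois. La primitive du jerk, avec a(0) = 7, donne l'accélération: a(t) = 7·exp(-t). Nous avons l'accélération a(t) = 7·exp(-t). En substituant t = log(2): a(log(2)) = 7/2.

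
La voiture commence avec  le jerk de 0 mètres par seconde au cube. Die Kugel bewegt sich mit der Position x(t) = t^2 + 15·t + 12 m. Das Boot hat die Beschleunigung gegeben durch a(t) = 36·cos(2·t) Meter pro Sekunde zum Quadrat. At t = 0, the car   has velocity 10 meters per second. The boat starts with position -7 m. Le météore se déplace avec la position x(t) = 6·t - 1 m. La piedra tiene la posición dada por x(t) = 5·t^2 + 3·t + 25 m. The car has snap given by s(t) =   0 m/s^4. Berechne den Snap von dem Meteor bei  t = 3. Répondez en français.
Nous devons dériver notre équation de la position x(t) = 6·t - 1 4 fois. En dérivant la position, nous obtenons la vitesse: v(t) = 6. La dérivée de la vitesse donne l'accélération: a(t) = 0. En dérivant l'accélération, nous obtenons le jerk: j(t) = 0. En prenant d/dt de j(t), nous trouvons s(t) = 0. De l'équation du snap s(t) = 0, nous substituons t = 3 pour obtenir s = 0.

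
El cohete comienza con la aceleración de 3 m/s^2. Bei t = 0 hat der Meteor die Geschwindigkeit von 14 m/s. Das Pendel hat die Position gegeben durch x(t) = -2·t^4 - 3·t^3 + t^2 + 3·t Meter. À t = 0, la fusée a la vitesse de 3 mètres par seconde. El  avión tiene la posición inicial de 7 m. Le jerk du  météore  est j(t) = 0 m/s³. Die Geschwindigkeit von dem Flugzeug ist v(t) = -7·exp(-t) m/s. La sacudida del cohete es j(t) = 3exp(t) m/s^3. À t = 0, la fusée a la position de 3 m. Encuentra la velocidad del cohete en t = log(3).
Partiendo de la sacudida j(t) = 3·exp(t), tomamos 2 antiderivadas. Tomando ∫j(t)dt y aplicando a(0) = 3, encontramos a(t) = 3·exp(t). Integrando la aceleración y usando la condición inicial v(0) = 3, obtenemos v(t) = 3·exp(t). De la ecuación de la velocidad v(t) = 3·exp(t), sustituimos t = log(3) para obtener v = 9.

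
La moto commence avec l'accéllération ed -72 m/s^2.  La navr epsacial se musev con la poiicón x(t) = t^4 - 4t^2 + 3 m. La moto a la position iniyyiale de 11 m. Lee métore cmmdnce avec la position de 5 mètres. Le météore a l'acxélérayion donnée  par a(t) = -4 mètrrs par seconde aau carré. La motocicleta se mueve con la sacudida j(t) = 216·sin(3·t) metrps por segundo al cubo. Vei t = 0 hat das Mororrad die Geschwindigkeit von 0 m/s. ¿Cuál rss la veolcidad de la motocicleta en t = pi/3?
Debemos encontrar la integral de nuestra ecuación de la sacudida j(t) = 216·sin(3·t) 2 veces. La integral de la sacudida, con a(0) = -72, da la aceleración: a(t) = -72·cos(3·t). La integral de la aceleración es la velocidad. Usando v(0) = 0, obtenemos v(t) = -24·sin(3·t). Tenemos la velocidad v(t) = -24·sin(3·t). Sustituyendo t = pi/3: v(pi/3) = 0.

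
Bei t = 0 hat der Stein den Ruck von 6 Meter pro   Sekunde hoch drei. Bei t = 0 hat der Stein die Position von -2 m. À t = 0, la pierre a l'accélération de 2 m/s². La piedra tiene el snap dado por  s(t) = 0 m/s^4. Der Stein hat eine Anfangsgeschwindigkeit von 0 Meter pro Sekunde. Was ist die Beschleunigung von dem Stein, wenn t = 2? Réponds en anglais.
We must find the antiderivative of our snap equation s(t) = 0 2 times. The antiderivative of snap is jerk. Using j(0) = 6, we get j(t) = 6. Integrating jerk and using the initial condition a(0) = 2, we get a(t) = 6·t + 2. From the given acceleration equation a(t) = 6·t + 2, we substitute t = 2 to get a = 14.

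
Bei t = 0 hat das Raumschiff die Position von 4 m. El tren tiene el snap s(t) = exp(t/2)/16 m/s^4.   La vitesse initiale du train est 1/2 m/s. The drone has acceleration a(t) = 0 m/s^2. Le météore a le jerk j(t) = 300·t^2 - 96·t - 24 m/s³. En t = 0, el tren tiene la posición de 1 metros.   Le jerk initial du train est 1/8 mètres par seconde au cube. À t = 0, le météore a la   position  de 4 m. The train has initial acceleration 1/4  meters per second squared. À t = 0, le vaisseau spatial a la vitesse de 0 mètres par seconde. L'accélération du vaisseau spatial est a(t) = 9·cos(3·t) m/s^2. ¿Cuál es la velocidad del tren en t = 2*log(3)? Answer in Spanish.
Partiendo del snap s(t) = exp(t/2)/16, tomamos 3 integrales. Integrando el snap y usando la condición inicial j(0) = 1/8, obtenemos j(t) = exp(t/2)/8. Tomando ∫j(t)dt y aplicando a(0) = 1/4, encontramos a(t) = exp(t/2)/4. La integral de la aceleración es la velocidad. Usando v(0) = 1/2, obtenemos v(t) = exp(t/2)/2. Usando v(t) = exp(t/2)/2 y sustituyendo t = 2*log(3), encontramos v = 3/2.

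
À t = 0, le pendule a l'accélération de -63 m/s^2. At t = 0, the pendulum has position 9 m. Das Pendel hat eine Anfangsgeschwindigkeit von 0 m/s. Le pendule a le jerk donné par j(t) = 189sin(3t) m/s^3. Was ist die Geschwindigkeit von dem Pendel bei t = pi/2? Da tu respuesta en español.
Para resolver esto, necesitamos tomar 2 antiderivadas de nuestra ecuación de la sacudida j(t) = 189·sin(3·t). La integral de la sacudida es la aceleración. Usando a(0) = -63, obtenemos a(t) = -63·cos(3·t). Integrando la aceleración y usando la condición inicial v(0) = 0, obtenemos v(t) = -21·sin(3·t). De la ecuación de la velocidad v(t) = -21·sin(3·t), sustituimos t = pi/2 para obtener v = 21.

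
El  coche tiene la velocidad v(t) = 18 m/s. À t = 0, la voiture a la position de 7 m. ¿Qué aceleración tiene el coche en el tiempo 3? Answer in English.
Starting from velocity v(t) = 18, we take 1 derivative. Taking d/dt of v(t), we find a(t) = 0. From the given acceleration equation a(t) = 0, we substitute t = 3 to get a = 0.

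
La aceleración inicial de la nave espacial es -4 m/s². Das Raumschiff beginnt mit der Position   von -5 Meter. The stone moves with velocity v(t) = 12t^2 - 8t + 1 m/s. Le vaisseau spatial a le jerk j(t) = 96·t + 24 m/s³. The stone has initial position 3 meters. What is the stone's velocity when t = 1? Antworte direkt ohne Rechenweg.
At t = 1, v = 5.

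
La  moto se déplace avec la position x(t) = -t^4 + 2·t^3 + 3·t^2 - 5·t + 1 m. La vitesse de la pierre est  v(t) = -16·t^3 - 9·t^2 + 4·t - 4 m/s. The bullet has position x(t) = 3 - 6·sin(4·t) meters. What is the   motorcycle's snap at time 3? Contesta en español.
Debemos derivar nuestra ecuación de la posición x(t) = -t^4 + 2·t^3 + 3·t^2 - 5·t + 1 4 veces. Derivando la posición, obtenemos la velocidad: v(t) = -4·t^3 + 6·t^2 + 6·t - 5. Tomando d/dt de v(t), encontramos a(t) = -12·t^2 + 12·t + 6. Derivando la aceleración, obtenemos la sacudida: j(t) = 12 - 24·t. La derivada de la sacudida da el snap: s(t) = -24. Tenemos el snap s(t) = -24. Sustituyendo t = 3: s(3) = -24.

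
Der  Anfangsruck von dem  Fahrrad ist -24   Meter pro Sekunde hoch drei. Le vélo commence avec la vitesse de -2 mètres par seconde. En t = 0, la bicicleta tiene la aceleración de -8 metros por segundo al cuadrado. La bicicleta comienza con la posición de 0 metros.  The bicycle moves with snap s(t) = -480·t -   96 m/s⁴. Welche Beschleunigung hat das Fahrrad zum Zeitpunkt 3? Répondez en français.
Pour résoudre ceci, nous devons prendre 2 intégrales de notre équation du snap s(t) = -480·t - 96. En intégrant le snap et en utilisant la condition initiale j(0) = -24, nous obtenons j(t) = -240·t^2 - 96·t - 24. En intégrant le jerk et en utilisant la condition initiale a(0) = -8, nous obtenons a(t) = -80·t^3 - 48·t^2 - 24·t - 8. En utilisant a(t) = -80·t^3 - 48·t^2 - 24·t - 8 et en substituant t = 3, nous trouvons a = -2672.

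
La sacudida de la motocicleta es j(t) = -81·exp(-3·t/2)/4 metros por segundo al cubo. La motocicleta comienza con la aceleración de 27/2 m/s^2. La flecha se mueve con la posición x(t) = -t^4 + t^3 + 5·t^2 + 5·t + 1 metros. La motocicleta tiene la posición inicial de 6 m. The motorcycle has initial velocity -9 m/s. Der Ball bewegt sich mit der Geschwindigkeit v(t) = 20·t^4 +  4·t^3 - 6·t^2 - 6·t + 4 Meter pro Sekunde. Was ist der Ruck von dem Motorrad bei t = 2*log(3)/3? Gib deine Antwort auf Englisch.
We have jerk j(t) = -81·exp(-3·t/2)/4. Substituting t = 2*log(3)/3: j(2*log(3)/3) = -27/4.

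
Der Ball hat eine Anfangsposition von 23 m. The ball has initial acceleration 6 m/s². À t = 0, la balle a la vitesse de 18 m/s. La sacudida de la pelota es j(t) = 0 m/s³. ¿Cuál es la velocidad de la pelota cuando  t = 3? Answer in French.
En partant du jerk j(t) = 0, nous prenons 2 primitives. En prenant ∫j(t)dt et en appliquant a(0) = 6, nous trouvons a(t) = 6. L'intégrale de l'accélération, avec v(0) = 18, donne la vitesse: v(t) = 6·t + 18. De l'équation de la vitesse v(t) = 6·t + 18, nous substituons t = 3 pour obtenir v = 36.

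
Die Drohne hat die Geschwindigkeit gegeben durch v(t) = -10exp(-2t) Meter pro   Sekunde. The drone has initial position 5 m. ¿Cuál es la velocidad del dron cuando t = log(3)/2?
De la ecuación de la velocidad v(t) = -10·exp(-2·t), sustituimos t = log(3)/2 para obtener v = -10/3.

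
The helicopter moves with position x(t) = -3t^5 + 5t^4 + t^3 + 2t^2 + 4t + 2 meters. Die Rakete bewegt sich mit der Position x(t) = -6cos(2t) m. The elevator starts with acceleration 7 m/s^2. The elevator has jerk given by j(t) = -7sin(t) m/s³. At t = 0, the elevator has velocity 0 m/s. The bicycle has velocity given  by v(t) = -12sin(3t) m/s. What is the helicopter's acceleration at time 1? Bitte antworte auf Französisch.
Pour résoudre ceci, nous devons prendre 2 dérivées de notre équation de la position x(t) = -3·t^5 + 5·t^4 + t^3 + 2·t^2 + 4·t + 2. En prenant d/dt de x(t), nous trouvons v(t) = -15·t^4 + 20·t^3 + 3·t^2 + 4·t + 4. La dérivée de la vitesse donne l'accélération: a(t) = -60·t^3 + 60·t^2 + 6·t + 4. Nous avons l'accélération a(t) = -60·t^3 + 60·t^2 + 6·t + 4. En substituant t = 1: a(1) = 10.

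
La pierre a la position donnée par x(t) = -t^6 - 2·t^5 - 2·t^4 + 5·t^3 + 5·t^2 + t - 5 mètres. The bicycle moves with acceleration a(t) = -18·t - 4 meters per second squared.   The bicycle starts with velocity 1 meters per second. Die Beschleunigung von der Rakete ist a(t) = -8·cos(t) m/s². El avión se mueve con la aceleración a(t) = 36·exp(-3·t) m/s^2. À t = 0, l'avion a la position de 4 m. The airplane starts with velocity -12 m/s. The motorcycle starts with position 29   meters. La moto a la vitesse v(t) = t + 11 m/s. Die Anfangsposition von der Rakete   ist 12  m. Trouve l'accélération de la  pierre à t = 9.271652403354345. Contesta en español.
Debemos derivar nuestra ecuación de la posición x(t) = -t^6 - 2·t^5 - 2·t^4 + 5·t^3 + 5·t^2 + t - 5 2 veces. La derivada de la posición da la velocidad: v(t) = -6·t^5 - 10·t^4 - 8·t^3 + 15·t^2 + 10·t + 1. La derivada de la velocidad da la aceleración: a(t) = -30·t^4 - 40·t^3 - 24·t^2 + 30·t + 10. Usando a(t) = -30·t^4 - 40·t^3 - 24·t^2 + 30·t + 10 y sustituyendo t = 9.271652403354345, encontramos a = -255347.834654814.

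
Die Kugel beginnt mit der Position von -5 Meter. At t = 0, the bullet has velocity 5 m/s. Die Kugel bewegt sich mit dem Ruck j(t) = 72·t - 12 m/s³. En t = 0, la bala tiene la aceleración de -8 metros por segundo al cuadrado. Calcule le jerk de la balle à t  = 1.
De l'équation du jerk j(t) = 72·t - 12, nous substituons t = 1 pour obtenir j = 60.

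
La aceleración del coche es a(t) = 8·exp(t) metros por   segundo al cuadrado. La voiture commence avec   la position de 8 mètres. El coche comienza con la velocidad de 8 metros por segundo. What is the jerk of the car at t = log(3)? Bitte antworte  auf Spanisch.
Debemos derivar nuestra ecuación de la aceleración a(t) = 8·exp(t) 1 vez. La derivada de la aceleración da la sacudida: j(t) = 8·exp(t). Tenemos la sacudida j(t) = 8·exp(t). Sustituyendo t = log(3): j(log(3)) = 24.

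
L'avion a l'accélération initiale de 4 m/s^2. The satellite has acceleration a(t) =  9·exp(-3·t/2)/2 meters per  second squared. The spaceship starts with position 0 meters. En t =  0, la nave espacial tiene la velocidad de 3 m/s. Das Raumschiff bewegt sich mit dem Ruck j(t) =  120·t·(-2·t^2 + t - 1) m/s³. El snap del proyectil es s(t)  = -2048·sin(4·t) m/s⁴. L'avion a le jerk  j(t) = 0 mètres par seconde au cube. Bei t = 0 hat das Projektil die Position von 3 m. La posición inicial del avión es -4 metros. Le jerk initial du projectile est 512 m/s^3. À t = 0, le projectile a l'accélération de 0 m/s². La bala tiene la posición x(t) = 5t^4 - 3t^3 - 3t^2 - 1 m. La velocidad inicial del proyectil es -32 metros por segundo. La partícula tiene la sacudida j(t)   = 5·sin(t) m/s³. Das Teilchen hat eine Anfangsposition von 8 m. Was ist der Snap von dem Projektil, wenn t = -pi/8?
Wir haben den Snap s(t) = -2048·sin(4·t). Durch Einsetzen von t = -pi/8: s(-pi/8) = 2048.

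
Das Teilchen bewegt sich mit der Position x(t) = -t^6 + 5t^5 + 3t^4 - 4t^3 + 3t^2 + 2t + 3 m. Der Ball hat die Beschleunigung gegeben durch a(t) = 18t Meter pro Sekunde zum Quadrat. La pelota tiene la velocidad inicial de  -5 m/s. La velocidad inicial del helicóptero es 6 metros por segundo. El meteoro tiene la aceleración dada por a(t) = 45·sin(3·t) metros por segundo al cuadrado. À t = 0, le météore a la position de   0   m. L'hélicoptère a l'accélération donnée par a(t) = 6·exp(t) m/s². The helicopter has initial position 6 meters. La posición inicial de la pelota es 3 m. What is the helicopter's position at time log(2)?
We must find the antiderivative of our acceleration equation a(t) = 6·exp(t) 2 times. The integral of acceleration, with v(0) = 6, gives velocity: v(t) = 6·exp(t). Taking ∫v(t)dt and applying x(0) = 6, we find x(t) = 6·exp(t). We have position x(t) = 6·exp(t). Substituting t = log(2): x(log(2)) = 12.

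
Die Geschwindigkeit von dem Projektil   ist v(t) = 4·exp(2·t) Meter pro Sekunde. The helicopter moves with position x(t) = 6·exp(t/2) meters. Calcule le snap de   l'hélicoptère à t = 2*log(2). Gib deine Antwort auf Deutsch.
Ausgehend von der Position x(t) = 6·exp(t/2), nehmen wir 4 Ableitungen. Durch Ableiten von der Position erhalten wir die Geschwindigkeit: v(t) = 3·exp(t/2). Die Ableitung von der Geschwindigkeit ergibt die Beschleunigung: a(t) = 3·exp(t/2)/2. Die Ableitung von der Beschleunigung ergibt den Ruck: j(t) = 3·exp(t/2)/4. Die Ableitung von dem Ruck ergibt den Snap: s(t) = 3·exp(t/2)/8. Aus der Gleichung für den Snap s(t) = 3·exp(t/2)/8, setzen wir t = 2*log(2) ein und erhalten s = 3/4.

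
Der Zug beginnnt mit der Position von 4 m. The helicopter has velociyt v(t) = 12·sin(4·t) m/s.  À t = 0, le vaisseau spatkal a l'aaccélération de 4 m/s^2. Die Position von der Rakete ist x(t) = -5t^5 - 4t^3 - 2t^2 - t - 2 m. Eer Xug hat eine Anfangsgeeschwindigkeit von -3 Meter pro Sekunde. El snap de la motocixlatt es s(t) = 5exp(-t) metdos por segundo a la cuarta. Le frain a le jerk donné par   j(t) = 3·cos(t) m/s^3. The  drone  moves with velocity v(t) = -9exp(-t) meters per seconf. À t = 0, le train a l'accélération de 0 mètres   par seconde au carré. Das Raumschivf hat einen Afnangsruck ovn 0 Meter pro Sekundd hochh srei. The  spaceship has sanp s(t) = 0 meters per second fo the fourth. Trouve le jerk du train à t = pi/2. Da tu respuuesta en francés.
En utilisant j(t) = 3·cos(t) et en substituant t = pi/2, nous trouvons j = 0.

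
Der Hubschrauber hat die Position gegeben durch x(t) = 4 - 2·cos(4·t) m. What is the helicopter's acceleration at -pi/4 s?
Starting from position x(t) = 4 - 2·cos(4·t), we take 2 derivatives. Differentiating position, we get velocity: v(t) = 8·sin(4·t). Taking d/dt of v(t), we find a(t) = 32·cos(4·t). From the given acceleration equation a(t) = 32·cos(4·t), we substitute t = -pi/4 to get a = -32.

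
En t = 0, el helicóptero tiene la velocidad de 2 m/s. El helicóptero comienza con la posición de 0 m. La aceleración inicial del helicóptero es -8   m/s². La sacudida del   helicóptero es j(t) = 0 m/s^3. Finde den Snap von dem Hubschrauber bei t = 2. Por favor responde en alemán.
Um dies zu lösen, müssen wir 1 Ableitung unserer Gleichung für den Ruck j(t) = 0 nehmen. Die Ableitung von dem Ruck ergibt den Snap: s(t) = 0. Aus der Gleichung für den Snap s(t) = 0, setzen wir t = 2 ein und erhalten s = 0.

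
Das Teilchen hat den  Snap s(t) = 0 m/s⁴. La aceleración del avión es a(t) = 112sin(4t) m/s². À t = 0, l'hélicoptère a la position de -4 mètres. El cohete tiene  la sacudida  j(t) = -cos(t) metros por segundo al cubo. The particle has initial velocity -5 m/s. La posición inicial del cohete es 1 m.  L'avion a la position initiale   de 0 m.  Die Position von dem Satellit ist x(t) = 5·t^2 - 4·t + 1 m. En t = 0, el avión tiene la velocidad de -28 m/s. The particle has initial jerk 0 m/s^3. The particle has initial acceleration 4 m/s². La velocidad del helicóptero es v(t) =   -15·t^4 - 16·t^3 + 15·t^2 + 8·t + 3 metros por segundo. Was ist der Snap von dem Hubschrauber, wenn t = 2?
Wir müssen unsere Gleichung für die Geschwindigkeit v(t) = -15·t^4 - 16·t^3 + 15·t^2 + 8·t + 3 3-mal ableiten. Die Ableitung von der Geschwindigkeit ergibt die Beschleunigung: a(t) = -60·t^3 - 48·t^2 + 30·t + 8. Mit d/dt von a(t) finden wir j(t) = -180·t^2 - 96·t + 30. Die Ableitung von dem Ruck ergibt den Snap: s(t) = -360·t - 96. Aus der Gleichung für den Snap s(t) = -360·t - 96, setzen wir t = 2 ein und erhalten s = -816.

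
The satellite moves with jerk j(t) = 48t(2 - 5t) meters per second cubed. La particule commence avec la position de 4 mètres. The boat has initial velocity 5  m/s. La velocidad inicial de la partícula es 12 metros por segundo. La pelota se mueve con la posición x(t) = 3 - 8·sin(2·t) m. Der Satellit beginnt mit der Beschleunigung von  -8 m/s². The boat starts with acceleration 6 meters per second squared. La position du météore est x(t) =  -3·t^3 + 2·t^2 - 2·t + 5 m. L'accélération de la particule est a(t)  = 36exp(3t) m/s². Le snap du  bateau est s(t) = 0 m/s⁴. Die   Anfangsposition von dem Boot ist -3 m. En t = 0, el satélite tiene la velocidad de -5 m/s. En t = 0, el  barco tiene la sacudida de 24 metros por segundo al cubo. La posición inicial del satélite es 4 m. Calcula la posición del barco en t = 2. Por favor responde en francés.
Nous devons intégrer notre équation du snap s(t) = 0 4 fois. L'intégrale du snap est le jerk. En utilisant j(0) = 24, nous obtenons j(t) = 24. L'intégrale du jerk est l'accélération. En utilisant a(0) = 6, nous obtenons a(t) = 24·t + 6. La primitive de l'accélération est la vitesse. En utilisant v(0) = 5, nous obtenons v(t) = 12·t^2 + 6·t + 5. La primitive de la vitesse, avec x(0) = -3, donne la position: x(t) = 4·t^3 + 3·t^2 + 5·t - 3. Nous avons la position x(t) = 4·t^3 + 3·t^2 + 5·t - 3. En substituant t = 2: x(2) = 51.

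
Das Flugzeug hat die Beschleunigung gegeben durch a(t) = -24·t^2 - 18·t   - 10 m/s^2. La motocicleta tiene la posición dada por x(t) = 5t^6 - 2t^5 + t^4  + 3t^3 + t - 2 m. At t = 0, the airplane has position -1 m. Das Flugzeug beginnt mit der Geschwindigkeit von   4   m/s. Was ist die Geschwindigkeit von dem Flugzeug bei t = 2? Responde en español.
Para resolver esto, necesitamos tomar 1 antiderivada de nuestra ecuación de la aceleración a(t) = -24·t^2 - 18·t - 10. La integral de la aceleración es la velocidad. Usando v(0) = 4, obtenemos v(t) = -8·t^3 - 9·t^2 - 10·t + 4. Usando v(t) = -8·t^3 - 9·t^2 - 10·t + 4 y sustituyendo t = 2, encontramos v = -116.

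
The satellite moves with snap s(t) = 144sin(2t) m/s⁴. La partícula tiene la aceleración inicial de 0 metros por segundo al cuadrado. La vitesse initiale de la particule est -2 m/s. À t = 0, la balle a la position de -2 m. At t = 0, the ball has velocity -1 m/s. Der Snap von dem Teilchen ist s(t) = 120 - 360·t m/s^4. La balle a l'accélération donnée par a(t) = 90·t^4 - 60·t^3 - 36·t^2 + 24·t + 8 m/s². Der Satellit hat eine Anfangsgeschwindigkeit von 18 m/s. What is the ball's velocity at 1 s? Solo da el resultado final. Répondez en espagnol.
En t = 1, v = 10.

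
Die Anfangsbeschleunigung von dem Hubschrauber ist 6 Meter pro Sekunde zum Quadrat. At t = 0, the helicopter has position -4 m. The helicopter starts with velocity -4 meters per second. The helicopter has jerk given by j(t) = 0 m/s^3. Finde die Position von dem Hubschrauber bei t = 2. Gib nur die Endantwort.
Die Position bei t = 2 ist x = 0.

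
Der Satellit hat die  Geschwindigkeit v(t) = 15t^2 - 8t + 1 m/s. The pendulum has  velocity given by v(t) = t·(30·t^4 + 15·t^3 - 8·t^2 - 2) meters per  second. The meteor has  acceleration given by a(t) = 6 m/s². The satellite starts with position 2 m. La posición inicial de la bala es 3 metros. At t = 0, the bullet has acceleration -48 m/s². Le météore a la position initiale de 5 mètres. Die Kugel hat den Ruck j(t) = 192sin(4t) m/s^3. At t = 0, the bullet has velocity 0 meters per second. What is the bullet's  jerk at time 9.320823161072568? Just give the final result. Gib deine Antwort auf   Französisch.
La réponse est -77.5563757812550.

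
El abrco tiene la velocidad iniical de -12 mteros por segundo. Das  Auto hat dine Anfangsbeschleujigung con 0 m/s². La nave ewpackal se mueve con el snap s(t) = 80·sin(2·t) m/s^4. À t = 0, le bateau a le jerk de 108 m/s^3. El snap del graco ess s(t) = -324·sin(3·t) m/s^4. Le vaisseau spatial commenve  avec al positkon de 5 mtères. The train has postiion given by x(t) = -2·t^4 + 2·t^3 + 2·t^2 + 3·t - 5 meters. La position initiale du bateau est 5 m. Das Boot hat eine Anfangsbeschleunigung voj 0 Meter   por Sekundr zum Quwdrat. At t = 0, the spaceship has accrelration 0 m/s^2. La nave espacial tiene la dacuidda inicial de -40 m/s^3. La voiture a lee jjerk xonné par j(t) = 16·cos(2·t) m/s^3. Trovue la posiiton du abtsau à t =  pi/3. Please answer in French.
En partant du snap s(t) = -324·sin(3·t), nous prenons 4 primitives. En prenant ∫s(t)dt et en appliquant j(0) = 108, nous trouvons j(t) = 108·cos(3·t). En intégrant le jerk et en utilisant la condition initiale a(0) = 0, nous obtenons a(t) = 36·sin(3·t). En prenant ∫a(t)dt et en appliquant v(0) = -12, nous trouvons v(t) = -12·cos(3·t). La primitive de la vitesse, avec x(0) = 5, donne la position: x(t) = 5 - 4·sin(3·t). En utilisant x(t) = 5 - 4·sin(3·t) et en substituant t = pi/3, nous trouvons x = 5.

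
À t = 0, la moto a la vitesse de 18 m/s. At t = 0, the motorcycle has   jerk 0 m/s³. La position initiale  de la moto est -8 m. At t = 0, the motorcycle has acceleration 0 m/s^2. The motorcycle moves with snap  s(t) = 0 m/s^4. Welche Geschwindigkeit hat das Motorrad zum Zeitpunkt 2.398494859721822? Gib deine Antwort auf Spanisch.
Necesitamos integrar nuestra ecuación del snap s(t) = 0 3 veces. Integrando el snap y usando la condición inicial j(0) = 0, obtenemos j(t) = 0. La integral de la sacudida, con a(0) = 0, da la aceleración: a(t) = 0. La antiderivada de la aceleración, con v(0) = 18, da la velocidad: v(t) = 18. De la ecuación de la velocidad v(t) = 18, sustituimos t = 2.398494859721822 para obtener v = 18.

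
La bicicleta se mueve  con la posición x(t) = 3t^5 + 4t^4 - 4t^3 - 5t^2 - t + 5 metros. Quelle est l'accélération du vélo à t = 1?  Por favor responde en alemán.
Ausgehend von der Position x(t) = 3·t^5 + 4·t^4 - 4·t^3 - 5·t^2 - t + 5, nehmen wir 2 Ableitungen. Die Ableitung von der Position ergibt die Geschwindigkeit: v(t) = 15·t^4 + 16·t^3 - 12·t^2 - 10·t - 1. Durch Ableiten von der Geschwindigkeit erhalten wir die Beschleunigung: a(t) = 60·t^3 + 48·t^2 - 24·t - 10. Mit a(t) = 60·t^3 + 48·t^2 - 24·t - 10 und Einsetzen von t = 1, finden wir a = 74.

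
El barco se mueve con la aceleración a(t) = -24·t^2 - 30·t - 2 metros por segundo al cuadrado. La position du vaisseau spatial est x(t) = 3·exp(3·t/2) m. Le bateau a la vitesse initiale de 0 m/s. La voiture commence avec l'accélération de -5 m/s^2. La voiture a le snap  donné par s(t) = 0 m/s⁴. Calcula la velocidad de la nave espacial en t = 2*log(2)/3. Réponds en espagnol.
Partiendo de la posición x(t) = 3·exp(3·t/2), tomamos 1 derivada. La derivada de la posición da la velocidad: v(t) = 9·exp(3·t/2)/2. De la ecuación de la velocidad v(t) = 9·exp(3·t/2)/2, sustituimos t = 2*log(2)/3 para obtener v = 9.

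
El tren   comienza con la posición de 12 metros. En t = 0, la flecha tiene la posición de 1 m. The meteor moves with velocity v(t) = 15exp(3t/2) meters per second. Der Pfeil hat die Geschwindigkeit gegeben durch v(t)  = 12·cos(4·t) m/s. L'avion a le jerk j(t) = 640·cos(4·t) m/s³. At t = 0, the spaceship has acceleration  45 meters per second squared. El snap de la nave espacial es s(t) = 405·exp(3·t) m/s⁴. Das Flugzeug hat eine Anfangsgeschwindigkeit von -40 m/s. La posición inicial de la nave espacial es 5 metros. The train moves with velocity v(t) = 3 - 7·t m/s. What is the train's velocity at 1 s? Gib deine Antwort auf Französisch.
De l'équation de la vitesse v(t) = 3 - 7·t, nous substituons t = 1 pour obtenir v = -4.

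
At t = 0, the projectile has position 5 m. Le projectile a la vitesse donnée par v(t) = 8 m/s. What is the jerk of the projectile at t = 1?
We must differentiate our velocity equation v(t) = 8 2 times. Taking d/dt of v(t), we find a(t) = 0. Taking d/dt of a(t), we find j(t) = 0. We have jerk j(t) = 0. Substituting t = 1: j(1) = 0.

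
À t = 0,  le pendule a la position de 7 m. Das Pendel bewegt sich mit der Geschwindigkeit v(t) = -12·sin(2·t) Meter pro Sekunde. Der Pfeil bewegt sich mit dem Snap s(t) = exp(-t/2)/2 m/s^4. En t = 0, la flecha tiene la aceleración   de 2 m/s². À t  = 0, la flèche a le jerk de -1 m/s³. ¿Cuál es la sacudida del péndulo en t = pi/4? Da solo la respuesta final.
La sacudida en t = pi/4 es j = 48.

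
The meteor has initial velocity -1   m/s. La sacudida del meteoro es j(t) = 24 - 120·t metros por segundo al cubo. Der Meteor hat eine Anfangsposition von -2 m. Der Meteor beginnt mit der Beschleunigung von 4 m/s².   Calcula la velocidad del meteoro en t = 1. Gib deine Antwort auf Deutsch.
Wir müssen unsere Gleichung für den Ruck j(t) = 24 - 120·t 2-mal integrieren. Das Integral von dem Ruck ist die Beschleunigung. Mit a(0) = 4 erhalten wir a(t) = -60·t^2 + 24·t + 4. Die Stammfunktion von der Beschleunigung, mit v(0) = -1, ergibt die Geschwindigkeit: v(t) = -20·t^3 + 12·t^2 + 4·t - 1. Aus der Gleichung für die Geschwindigkeit v(t) = -20·t^3 + 12·t^2 + 4·t - 1, setzen wir t = 1 ein und erhalten v = -5.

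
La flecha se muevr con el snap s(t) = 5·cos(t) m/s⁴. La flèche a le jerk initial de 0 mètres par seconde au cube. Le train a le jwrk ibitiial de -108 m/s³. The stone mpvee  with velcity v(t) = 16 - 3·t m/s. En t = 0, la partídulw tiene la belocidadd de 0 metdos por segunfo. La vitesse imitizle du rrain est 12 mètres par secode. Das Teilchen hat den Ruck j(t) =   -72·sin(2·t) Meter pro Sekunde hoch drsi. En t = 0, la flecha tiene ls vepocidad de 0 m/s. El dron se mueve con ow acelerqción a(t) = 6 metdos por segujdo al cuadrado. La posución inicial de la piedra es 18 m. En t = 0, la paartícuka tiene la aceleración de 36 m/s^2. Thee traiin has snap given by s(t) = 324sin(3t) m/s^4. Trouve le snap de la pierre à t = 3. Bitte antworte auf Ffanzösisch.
En partant de la vitesse v(t) = 16 - 3·t, nous prenons 3 dérivées. En prenant d/dt de v(t), nous trouvons a(t) = -3. En prenant d/dt de a(t), nous trouvons j(t) = 0. La dérivée du jerk donne le snap: s(t) = 0. Nous avons le snap s(t) = 0. En substituant t = 3: s(3) = 0.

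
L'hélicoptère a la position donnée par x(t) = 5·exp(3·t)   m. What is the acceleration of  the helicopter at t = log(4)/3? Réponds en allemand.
Ausgehend von der Position x(t) = 5·exp(3·t), nehmen wir 2 Ableitungen. Durch Ableiten von der Position erhalten wir die Geschwindigkeit: v(t) = 15·exp(3·t). Die Ableitung von der Geschwindigkeit ergibt die Beschleunigung: a(t) = 45·exp(3·t). Wir haben die Beschleunigung a(t) = 45·exp(3·t). Durch Einsetzen von t = log(4)/3: a(log(4)/3) = 180.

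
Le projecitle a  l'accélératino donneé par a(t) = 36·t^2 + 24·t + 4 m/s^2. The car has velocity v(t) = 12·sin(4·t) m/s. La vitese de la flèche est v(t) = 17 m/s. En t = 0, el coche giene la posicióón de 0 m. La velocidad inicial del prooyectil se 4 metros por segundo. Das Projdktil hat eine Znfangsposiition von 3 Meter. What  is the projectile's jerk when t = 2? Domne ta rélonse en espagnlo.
Partiendo de la aceleración a(t) = 36·t^2 + 24·t + 4, tomamos 1 derivada. Derivando la aceleración, obtenemos la sacudida: j(t) = 72·t + 24. De la ecuación de la sacudida j(t) = 72·t + 24, sustituimos t = 2 para obtener j = 168.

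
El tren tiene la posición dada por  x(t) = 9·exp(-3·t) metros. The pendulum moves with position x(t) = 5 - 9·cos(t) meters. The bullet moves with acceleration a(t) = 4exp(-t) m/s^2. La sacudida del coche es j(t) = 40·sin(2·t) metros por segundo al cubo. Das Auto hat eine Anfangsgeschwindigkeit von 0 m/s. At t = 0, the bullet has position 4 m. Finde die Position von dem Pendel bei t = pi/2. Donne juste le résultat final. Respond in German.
x(pi/2) = 5.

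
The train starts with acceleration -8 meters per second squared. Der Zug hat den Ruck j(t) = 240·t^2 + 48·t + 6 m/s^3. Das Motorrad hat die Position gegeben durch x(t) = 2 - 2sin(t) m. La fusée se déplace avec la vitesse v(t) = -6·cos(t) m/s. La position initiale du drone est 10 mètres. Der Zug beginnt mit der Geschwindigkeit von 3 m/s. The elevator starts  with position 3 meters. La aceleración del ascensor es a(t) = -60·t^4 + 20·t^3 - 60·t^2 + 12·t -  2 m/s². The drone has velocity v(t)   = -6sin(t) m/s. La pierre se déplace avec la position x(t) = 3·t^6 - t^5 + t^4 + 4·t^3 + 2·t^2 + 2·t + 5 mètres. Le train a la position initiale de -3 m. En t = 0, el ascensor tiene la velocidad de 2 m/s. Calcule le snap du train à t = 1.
Nous devons dériver notre équation du jerk j(t) = 240·t^2 + 48·t + 6 1 fois. En dérivant le jerk, nous obtenons le snap: s(t) = 480·t + 48. De l'équation du snap s(t) = 480·t + 48, nous substituons t = 1 pour obtenir s = 528.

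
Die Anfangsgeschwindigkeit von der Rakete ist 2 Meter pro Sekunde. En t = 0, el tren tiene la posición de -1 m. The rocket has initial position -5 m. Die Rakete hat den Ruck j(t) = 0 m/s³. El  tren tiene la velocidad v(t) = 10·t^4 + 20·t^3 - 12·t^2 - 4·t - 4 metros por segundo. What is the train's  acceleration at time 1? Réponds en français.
Pour résoudre ceci, nous devons prendre 1 dérivée de notre équation de la vitesse v(t) = 10·t^4 + 20·t^3 - 12·t^2 - 4·t - 4. En prenant d/dt de v(t), nous trouvons a(t) = 40·t^3 + 60·t^2 - 24·t - 4. En utilisant a(t) = 40·t^3 + 60·t^2 - 24·t - 4 et en substituant t = 1, nous trouvons a = 72.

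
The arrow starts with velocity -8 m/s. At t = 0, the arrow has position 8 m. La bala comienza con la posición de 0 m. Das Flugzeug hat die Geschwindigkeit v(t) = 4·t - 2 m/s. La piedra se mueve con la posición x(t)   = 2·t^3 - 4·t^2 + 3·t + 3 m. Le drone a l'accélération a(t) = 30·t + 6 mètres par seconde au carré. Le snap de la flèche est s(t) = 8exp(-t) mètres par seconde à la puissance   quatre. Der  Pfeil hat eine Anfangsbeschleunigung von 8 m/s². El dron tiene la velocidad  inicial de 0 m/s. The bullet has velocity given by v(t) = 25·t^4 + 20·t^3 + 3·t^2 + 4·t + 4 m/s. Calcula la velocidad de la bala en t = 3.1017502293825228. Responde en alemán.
Aus der Gleichung für die Geschwindigkeit v(t) = 25·t^4 + 20·t^3 + 3·t^2 + 4·t + 4, setzen wir t = 3.1017502293825228 ein und erhalten v = 2956.12034228437.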